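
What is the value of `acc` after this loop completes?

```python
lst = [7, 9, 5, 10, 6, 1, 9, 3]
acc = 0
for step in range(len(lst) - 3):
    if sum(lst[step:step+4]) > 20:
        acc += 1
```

Count windows with sum > 20
`acc` takes the values: 0 → 1 → 2 → 3 → 4

Answer: 4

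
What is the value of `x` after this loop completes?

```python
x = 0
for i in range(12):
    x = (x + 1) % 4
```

Increment mod 4, 12 times = 0
`x` takes the values: 0 → 1 → 2 → 3 → 0 → 1 → 2 → 3 → 0 → 1 → 2 → 3 → 0

Answer: 0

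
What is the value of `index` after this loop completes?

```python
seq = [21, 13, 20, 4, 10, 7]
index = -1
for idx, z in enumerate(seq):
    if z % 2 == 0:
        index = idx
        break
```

First even number index in [21, 13, 20, 4, 10, 7]
`index` takes the values: -1 → 2

Answer: 2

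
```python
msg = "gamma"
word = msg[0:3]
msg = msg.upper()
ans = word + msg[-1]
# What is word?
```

Trace:
`msg = "gamma"` → msg = 'gamma'
`word = msg[0:3]` → word = 'gam'
`msg = msg.upper()` → msg = 'GAMMA'
`ans = word + msg[-1]` → ans = 'gamA'
So word = 'gam'

Answer: 'gam'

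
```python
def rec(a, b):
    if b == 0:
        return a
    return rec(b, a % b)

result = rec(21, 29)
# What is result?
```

rec(21, 29) -> rec(29, 21) -> rec(21, 8) -> rec(8, 5) -> rec(5, 3) -> rec(3, 2) -> rec(2, 1) -> rec(1, 0) -> 1

Answer: 1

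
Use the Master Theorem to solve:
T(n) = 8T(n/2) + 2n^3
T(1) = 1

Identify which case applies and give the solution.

a=8, b=2, f(n)=2n^3. log_2(8) = 3. Since c=3 = 3, Case 2 applies: T(n) = Θ(n^log_b(a) · log n) = O(n^3 log n).

Answer: O(n^3 log n) - Case 2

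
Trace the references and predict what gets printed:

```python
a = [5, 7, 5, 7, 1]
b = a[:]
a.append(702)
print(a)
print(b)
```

Key concept: slice [:] creates copy.
Step by step:
`a = [5, 7, 5, 7, 1]` → a = [5, 7, 5, 7, 1]
`b = a[:]` → b = [5, 7, 5, 7, 1]
`a.append(702)` → a = [5, 7, 5, 7, 1, 702]
`print(a)` → prints [5, 7, 5, 7, 1, 702]
`print(b)` → prints [5, 7, 5, 7, 1]

Answer:
[5, 7, 5, 7, 1, 702]
[5, 7, 5, 7, 1]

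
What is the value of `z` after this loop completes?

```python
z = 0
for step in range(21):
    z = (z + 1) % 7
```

Increment mod 7, 21 times = 0
`z` takes the values: 0 → 1 → 2 → 3 → 4 → 5 → 6 → 0 → 1 → 2 → 3 → 4 → 5 → 6 → 0 → 1 → 2 → 3 → 4 → 5 → 6 → 0

Answer: 0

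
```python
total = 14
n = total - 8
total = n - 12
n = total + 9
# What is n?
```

Trace:
`total = 14` → total = 14
`n = total - 8` → n = 6
`total = n - 12` → total = -6
`n = total + 9` → n = 3
So n = 3

Answer: 3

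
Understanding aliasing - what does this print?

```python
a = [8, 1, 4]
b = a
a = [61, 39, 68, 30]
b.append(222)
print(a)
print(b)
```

Key concept: rebinding vs mutation: a is rebound to a new list, b still points at the original.
Step by step:
`a = [8, 1, 4]` → a = [8, 1, 4]
`b = a` → b = [8, 1, 4] (same object as a)
`a = [61, 39, 68, 30]` → a = [61, 39, 68, 30]
`b.append(222)` → b = [8, 1, 4, 222]
`print(a)` → prints [61, 39, 68, 30]
`print(b)` → prints [8, 1, 4, 222]

Answer:
[61, 39, 68, 30]
[8, 1, 4, 222]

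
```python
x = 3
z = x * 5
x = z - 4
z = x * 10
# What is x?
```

Trace:
`x = 3` → x = 3
`z = x * 5` → z = 15
`x = z - 4` → x = 11
`z = x * 10` → z = 110
So x = 11

Answer: 11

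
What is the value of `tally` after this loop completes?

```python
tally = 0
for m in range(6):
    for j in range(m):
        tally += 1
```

Triangle number: 0+1+2+...+5
`tally` takes the values: 0 → 1 → 2 → 3 → 4 → 5 → 6 → 7 → 8 → 9 → 10 → 11 → 12 → 13 → 14 → 15

Answer: 15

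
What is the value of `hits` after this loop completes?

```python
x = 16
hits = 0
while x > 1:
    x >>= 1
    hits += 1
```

Count right shifts until 1
`hits` takes the values: 0 → 1 → 2 → 3 → 4

Answer: 4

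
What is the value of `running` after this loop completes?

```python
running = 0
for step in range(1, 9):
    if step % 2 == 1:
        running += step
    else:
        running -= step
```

Add odd, subtract even
`running` takes the values: 0 → 1 → -1 → 2 → -2 → 3 → -3 → 4 → -4

Answer: -4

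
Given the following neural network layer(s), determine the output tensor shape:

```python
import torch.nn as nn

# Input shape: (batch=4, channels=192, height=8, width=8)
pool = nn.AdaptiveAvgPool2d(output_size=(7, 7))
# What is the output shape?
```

Input: (4, 192, 8, 8) -> Output: (4, 192, 7, 7)

Answer: (4, 192, 7, 7)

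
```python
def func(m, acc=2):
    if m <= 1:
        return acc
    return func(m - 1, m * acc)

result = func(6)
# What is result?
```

Accumulator trace (n, acc): (6, 2) -> (5, 12) -> (4, 60) -> (3, 240) -> (2, 720) -> (1, 1440) -> return 1440

Answer: 1440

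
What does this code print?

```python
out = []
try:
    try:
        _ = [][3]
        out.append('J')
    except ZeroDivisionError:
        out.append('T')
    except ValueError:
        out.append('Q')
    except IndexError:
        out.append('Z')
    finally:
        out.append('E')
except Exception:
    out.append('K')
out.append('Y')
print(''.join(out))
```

Execution trace: 'Z' (inner except IndexError) → 'E' (inner finally) → 'Y' (after the try/except). Output: ZEY

Answer: ZEY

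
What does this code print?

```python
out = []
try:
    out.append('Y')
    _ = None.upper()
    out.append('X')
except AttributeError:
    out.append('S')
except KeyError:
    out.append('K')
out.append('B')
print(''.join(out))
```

Execution trace: 'Y' (try body) → 'S' (except AttributeError) → 'B' (after the try/except). Output: YSB

Answer: YSB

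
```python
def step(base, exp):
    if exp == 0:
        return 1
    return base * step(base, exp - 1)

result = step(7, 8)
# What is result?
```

step(7, 8) = 7 * 7 * 7 * 7 * 7 * 7 * 7 * 7 = 5764801

Answer: 5764801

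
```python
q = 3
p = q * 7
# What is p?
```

Trace:
`q = 3` → q = 3
`p = q * 7` → p = 21
So p = 21

Answer: 21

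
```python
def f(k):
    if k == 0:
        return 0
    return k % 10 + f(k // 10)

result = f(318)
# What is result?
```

Sum of digits of 318: 8 + 1 + 3 = 12

Answer: 12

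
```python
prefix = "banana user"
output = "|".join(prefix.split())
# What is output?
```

Trace:
`prefix = "banana user"` → prefix = 'banana user'
`output = "|".join(prefix.split())` → output = 'banana|user'
So output = 'banana|user'

Answer: 'banana|user'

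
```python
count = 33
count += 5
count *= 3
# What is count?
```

Trace:
`count = 33` → count = 33
`count += 5` → count = 38
`count *= 3` → count = 114
So count = 114

Answer: 114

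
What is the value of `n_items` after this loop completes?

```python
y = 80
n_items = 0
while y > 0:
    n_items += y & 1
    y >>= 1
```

Count set bits in 80 (binary: 0b1010000)
`n_items` takes the values: 0 → 1 → 2

Answer: 2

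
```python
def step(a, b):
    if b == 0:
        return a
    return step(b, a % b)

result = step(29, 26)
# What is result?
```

step(29, 26) -> step(26, 3) -> step(3, 2) -> step(2, 1) -> step(1, 0) -> 1

Answer: 1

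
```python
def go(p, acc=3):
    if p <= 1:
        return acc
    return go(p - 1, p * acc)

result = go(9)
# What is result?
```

Accumulator trace (n, acc): (9, 3) -> (8, 27) -> (7, 216) -> (6, 1512) -> (5, 9072) -> (4, 45360) -> (3, 181440) -> (2, 544320) -> (1, 1088640) -> return 1088640

Answer: 1088640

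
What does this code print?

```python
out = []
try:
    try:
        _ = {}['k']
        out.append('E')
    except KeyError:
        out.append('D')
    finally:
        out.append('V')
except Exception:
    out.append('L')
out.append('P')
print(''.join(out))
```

Execution trace: 'D' (inner except KeyError) → 'V' (inner finally) → 'P' (after the try/except). Output: DVP

Answer: DVP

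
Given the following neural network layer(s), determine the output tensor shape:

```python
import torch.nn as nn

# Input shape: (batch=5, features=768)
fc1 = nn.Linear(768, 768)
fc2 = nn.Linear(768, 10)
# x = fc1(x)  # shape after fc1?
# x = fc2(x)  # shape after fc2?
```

Input: (5, 768) -> after fc1: (5, 768) -> Output: (5, 10)

Answer: (5, 10)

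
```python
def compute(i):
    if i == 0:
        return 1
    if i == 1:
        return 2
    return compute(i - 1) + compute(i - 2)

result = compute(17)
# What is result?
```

Build up from base cases: compute(0)=1, compute(1)=2, compute(2)=3, compute(3)=5, compute(4)=8, compute(5)=13, compute(6)=21, ..., compute(17)=4181

Answer: 4181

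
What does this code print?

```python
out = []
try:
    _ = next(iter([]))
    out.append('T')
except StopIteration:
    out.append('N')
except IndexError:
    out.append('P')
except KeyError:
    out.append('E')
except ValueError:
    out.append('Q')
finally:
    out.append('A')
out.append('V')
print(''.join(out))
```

Execution trace: 'N' (except StopIteration) → 'A' (finally) → 'V' (after the try/except). Output: NAV

Answer: NAV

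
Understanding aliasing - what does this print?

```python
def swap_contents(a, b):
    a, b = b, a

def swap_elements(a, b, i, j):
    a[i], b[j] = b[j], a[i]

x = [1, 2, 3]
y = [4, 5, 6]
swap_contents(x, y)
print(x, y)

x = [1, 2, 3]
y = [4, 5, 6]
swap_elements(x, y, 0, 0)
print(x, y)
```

Key concept: parameter rebinding vs mutation.
Step by step:
`x = [1, 2, 3]` → x = [1, 2, 3]
`y = [4, 5, 6]` → y = [4, 5, 6]
`swap_contents(x, y)` → no visible change to tracked variables
`print(x, y)` → prints [1, 2, 3] [4, 5, 6]
`x = [1, 2, 3]` → x = [1, 2, 3]
`y = [4, 5, 6]` → y = [4, 5, 6]
`swap_elements(x, y, 0, 0)` → x = [4, 2, 3]; y = [1, 5, 6]
`print(x, y)` → prints [4, 2, 3] [1, 5, 6]

Answer:
[1, 2, 3] [4, 5, 6]
[4, 2, 3] [1, 5, 6]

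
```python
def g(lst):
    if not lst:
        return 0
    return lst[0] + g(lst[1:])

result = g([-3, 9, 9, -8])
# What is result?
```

(-3) + 9 + 9 + (-8) + 0 = 7

Answer: 7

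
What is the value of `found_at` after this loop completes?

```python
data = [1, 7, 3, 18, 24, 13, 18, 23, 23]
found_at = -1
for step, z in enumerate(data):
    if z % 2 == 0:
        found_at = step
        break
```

First even number index in [1, 7, 3, 18, 24, 13, 18, 23, 23]
`found_at` takes the values: -1 → 3

Answer: 3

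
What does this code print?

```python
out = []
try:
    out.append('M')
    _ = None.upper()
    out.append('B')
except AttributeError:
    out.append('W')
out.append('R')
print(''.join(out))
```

Execution trace: 'M' (try body) → 'W' (except AttributeError) → 'R' (after the try/except). Output: MWR

Answer: MWR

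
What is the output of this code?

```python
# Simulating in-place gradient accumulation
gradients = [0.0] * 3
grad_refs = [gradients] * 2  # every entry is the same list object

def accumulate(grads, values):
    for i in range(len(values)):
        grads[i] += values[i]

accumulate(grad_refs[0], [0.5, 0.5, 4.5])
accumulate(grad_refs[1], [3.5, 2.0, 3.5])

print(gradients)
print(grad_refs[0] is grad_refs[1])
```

Key concept: gradient accumulation aliasing.
Step by step:
`gradients = [0.0] * 3` → gradients = [0.0, 0.0, 0.0]
`grad_refs = [gradients] * 2` → grad_refs = [[0.0, 0.0, 0.0], [0.0, 0.0, 0.0]]
`accumulate(grad_refs[0], [0.5, 0.5, 4.5])` → gradients = [0.5, 0.5, 4.5]; grad_refs = [[0.5, 0.5, 4.5], [0.5, 0.5, 4.5]]
`accumulate(grad_refs[1], [3.5, 2.0, 3.5])` → gradients = [4.0, 2.5, 8.0]; grad_refs = [[4.0, 2.5, 8.0], [4.0, 2.5, 8.0]]
`print(gradients)` → prints [4.0, 2.5, 8.0]
`print(grad_refs[0] is grad_refs[1])` → prints True

Answer:
[4.0, 2.5, 8.0]
True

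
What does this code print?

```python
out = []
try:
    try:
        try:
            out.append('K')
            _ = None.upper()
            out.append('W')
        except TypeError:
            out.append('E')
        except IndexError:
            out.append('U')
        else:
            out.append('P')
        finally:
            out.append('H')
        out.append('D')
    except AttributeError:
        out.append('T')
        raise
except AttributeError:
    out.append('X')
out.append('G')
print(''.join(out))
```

Execution trace: 'K' (inner try body) → 'H' (inner finally) → 'T' (except AttributeError) → 'X' (outer except AttributeError) → 'G' (after the try/except). Output: KHTXG

Answer: KHTXG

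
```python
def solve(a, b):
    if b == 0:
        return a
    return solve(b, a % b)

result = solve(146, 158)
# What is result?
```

solve(146, 158) -> solve(158, 146) -> solve(146, 12) -> solve(12, 2) -> solve(2, 0) -> 2

Answer: 2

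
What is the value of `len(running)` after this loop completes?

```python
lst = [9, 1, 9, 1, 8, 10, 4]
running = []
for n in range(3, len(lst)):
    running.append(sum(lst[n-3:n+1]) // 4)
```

Number of 4-element averages
`running` takes the values: [] → [5] → [5, 4] → [5, 4, 7] → [5, 4, 7, 5]
So `len(running)` = 4

Answer: 4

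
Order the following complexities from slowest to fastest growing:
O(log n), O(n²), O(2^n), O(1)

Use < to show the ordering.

Ordered by growth rate: O(1) < O(log n) < O(n²) < O(2^n)

Answer: O(1) < O(log n) < O(n²) < O(2^n)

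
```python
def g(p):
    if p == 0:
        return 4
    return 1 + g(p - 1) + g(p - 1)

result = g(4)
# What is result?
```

g(p) = 1 + 2·g(p-1), g(0)=4. Closed form: (4+1)·2^4 - 1 = 79.

Answer: 79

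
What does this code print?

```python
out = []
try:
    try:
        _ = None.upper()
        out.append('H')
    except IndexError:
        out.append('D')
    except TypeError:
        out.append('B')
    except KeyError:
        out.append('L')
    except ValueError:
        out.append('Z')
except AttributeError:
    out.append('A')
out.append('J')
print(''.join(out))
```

Execution trace: 'A' (outer except AttributeError) → 'J' (after the try/except). Output: AJ

Answer: AJ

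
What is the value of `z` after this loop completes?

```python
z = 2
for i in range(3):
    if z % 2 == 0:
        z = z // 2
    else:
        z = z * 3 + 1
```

Collatz-style transformation from 2
`z` takes the values: 2 → 1 → 4 → 2

Answer: 2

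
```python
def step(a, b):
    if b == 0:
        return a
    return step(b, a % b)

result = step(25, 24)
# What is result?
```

step(25, 24) -> step(24, 1) -> step(1, 0) -> 1

Answer: 1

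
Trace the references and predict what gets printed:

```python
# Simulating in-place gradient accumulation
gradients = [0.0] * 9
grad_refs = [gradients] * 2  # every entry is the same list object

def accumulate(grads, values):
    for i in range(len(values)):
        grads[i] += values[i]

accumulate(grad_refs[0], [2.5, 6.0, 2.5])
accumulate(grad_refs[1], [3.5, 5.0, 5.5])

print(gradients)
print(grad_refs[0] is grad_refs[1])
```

Key concept: gradient accumulation aliasing.
Step by step:
`gradients = [0.0] * 9` → gradients = [0.0, 0.0, 0.0, 0.0, 0.0, 0.0, 0.0, 0.0, 0.0]
`grad_refs = [gradients] * 2` → grad_refs = [[0.0, 0.0, 0.0, 0.0, 0.0, 0.0, 0.0, 0.0, 0.0], [0.0, 0.0, 0.0, 0.0, 0.0, 0.0, 0.0, 0.0, 0.0]]
`accumulate(grad_refs[0], [2.5, 6.0, 2.5])` → gradients = [2.5, 6.0, 2.5, 0.0, 0.0, 0.0, 0.0, 0.0, 0.0]; grad_refs = [[2.5, 6.0, 2.5, 0.0, 0.0, 0.0, 0.0, 0.0, 0.0], [2.5, 6.0, 2.5, 0.0, 0.0, 0.0, 0.0, 0.0, 0.0]]
`accumulate(grad_refs[1], [3.5, 5.0, 5.5])` → gradients = [6.0, 11.0, 8.0, 0.0, 0.0, 0.0, 0.0, 0.0, 0.0]; grad_refs = [[6.0, 11.0, 8.0, 0.0, 0.0, 0.0, 0.0, 0.0, 0.0], [6.0, 11.0, 8.0, 0.0, 0.0, 0.0, 0.0, 0.0, 0.0]]
`print(gradients)` → prints [6.0, 11.0, 8.0, 0.0, 0.0, 0.0, 0.0, 0.0, 0.0]
`print(grad_refs[0] is grad_refs[1])` → prints True

Answer:
[6.0, 11.0, 8.0, 0.0, 0.0, 0.0, 0.0, 0.0, 0.0]
True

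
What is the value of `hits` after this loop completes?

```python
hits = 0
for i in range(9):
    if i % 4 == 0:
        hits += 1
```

Count numbers divisible by 4 in range(9)
`hits` takes the values: 0 → 1 → 2 → 3

Answer: 3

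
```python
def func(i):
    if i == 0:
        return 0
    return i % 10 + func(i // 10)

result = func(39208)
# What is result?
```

Sum of digits of 39208: 8 + 0 + 2 + 9 + 3 = 22

Answer: 22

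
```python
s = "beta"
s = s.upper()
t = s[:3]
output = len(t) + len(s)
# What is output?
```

Trace:
`s = "beta"` → s = 'beta'
`s = s.upper()` → s = 'BETA'
`t = s[:3]` → t = 'BET'
`output = len(t) + len(s)` → output = 7
So output = 7

Answer: 7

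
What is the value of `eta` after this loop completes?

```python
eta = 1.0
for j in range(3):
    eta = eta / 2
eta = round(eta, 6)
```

Halving LR 3 times: 1 / 2^3
`eta` takes the values: 1.0 → 0.5 → 0.25 → 0.125

Answer: 0.125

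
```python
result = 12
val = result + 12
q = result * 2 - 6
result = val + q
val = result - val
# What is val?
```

Trace:
`result = 12` → result = 12
`val = result + 12` → val = 24
`q = result * 2 - 6` → q = 18
`result = val + q` → result = 42
`val = result - val` → val = 18
So val = 18

Answer: 18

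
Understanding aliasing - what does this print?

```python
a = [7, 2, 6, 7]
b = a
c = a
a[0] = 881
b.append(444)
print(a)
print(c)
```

Key concept: multiple aliases.
Step by step:
`a = [7, 2, 6, 7]` → a = [7, 2, 6, 7]
`b = a` → b = [7, 2, 6, 7] (same object as a)
`c = a` → c = [7, 2, 6, 7] (same object as a, b)
`a[0] = 881` → a = [881, 2, 6, 7] (same object as b, c); b = [881, 2, 6, 7] (same object as a, c); c = [881, 2, 6, 7] (same object as a, b)
`b.append(444)` → a = [881, 2, 6, 7, 444] (same object as b, c); b = [881, 2, 6, 7, 444] (same object as a, c); c = [881, 2, 6, 7, 444] (same object as a, b)
`print(a)` → prints [881, 2, 6, 7, 444]
`print(c)` → prints [881, 2, 6, 7, 444]

Answer:
[881, 2, 6, 7, 444]
[881, 2, 6, 7, 444]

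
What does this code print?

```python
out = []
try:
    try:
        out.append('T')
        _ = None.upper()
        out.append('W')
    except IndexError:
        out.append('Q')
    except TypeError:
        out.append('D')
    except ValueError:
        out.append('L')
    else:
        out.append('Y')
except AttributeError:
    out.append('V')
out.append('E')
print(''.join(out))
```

Execution trace: 'T' (try body) → 'V' (outer except AttributeError) → 'E' (after the try/except). Output: TVE

Answer: TVE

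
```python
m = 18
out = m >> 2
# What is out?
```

Trace:
`m = 18` → m = 18
`out = m >> 2` → out = 4
So out = 4

Answer: 4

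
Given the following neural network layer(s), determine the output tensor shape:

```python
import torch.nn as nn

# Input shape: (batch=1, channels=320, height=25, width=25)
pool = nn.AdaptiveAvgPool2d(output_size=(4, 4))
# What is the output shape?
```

Input: (1, 320, 25, 25) -> Output: (1, 320, 4, 4)

Answer: (1, 320, 4, 4)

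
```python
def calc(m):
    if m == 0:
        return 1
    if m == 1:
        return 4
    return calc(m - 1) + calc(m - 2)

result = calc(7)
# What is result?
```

Build up from base cases: calc(0)=1, calc(1)=4, calc(2)=5, calc(3)=9, calc(4)=14, calc(5)=23, calc(6)=37, ..., calc(7)=60

Answer: 60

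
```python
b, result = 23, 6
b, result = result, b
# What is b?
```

Trace:
`b, result = 23, 6` → b = 23; result = 6
`b, result = result, b` → b = 6; result = 23
So b = 6

Answer: 6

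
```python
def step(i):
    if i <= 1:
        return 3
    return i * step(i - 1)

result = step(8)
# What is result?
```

step(8) = 8 * 7 * 6 * 5 * 4 * 3 * 2 * 3 = 120960

Answer: 120960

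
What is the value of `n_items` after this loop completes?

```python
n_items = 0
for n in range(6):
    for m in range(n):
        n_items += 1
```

Triangle number: 0+1+2+...+5
`n_items` takes the values: 0 → 1 → 2 → 3 → 4 → 5 → 6 → 7 → 8 → 9 → 10 → 11 → 12 → 13 → 14 → 15

Answer: 15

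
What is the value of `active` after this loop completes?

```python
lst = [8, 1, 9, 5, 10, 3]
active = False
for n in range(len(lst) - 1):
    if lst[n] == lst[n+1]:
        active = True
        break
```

Check consecutive duplicates in [8, 1, 9, 5, 10, 3]
`active` takes the values: False

Answer: False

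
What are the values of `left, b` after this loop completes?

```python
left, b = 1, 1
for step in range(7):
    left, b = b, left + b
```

Fibonacci: after 7 iterations
`left, b` takes the values: (1, 1) → (1, 2) → (2, 3) → (3, 5) → (5, 8) → (8, 13) → (13, 21) → (21, 34)

Answer: 21, 34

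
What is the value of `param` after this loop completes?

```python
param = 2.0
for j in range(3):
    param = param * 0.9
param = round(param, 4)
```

Exponential decay: 2.0 * 0.9^3
`param` takes the values: 2.0 → 1.8 → 1.62 → 1.458

Answer: 1.458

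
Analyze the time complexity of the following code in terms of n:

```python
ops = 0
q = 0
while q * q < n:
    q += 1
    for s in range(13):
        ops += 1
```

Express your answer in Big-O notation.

Each loop level contributes: √n × 1. Multiplying the contributions gives O(√n).

Answer: O(√n)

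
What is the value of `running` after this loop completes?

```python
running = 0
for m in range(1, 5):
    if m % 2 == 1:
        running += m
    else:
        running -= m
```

Add odd, subtract even
`running` takes the values: 0 → 1 → -1 → 2 → -2

Answer: -2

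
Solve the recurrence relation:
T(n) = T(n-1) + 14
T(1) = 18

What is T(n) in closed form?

Unrolling: T(n) = T(1) + 14·(n-1) = 18 + 14(n-1) = 14n + 4.

Answer: T(n) = 14n + 4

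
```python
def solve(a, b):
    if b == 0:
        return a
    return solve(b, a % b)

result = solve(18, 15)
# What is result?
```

solve(18, 15) -> solve(15, 3) -> solve(3, 0) -> 3

Answer: 3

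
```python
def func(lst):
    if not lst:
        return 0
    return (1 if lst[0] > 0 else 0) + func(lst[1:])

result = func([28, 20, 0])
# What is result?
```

Count of positive elements in [28, 20, 0] = 2

Answer: 2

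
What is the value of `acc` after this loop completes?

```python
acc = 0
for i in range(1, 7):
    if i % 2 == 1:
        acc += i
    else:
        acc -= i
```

Add odd, subtract even
`acc` takes the values: 0 → 1 → -1 → 2 → -2 → 3 → -3

Answer: -3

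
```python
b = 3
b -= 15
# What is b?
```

Trace:
`b = 3` → b = 3
`b -= 15` → b = -12
So b = -12

Answer: -12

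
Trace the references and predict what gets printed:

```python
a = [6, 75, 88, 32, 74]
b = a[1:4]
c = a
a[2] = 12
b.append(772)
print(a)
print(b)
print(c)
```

Key concept: slice vs alias.
Step by step:
`a = [6, 75, 88, 32, 74]` → a = [6, 75, 88, 32, 74]
`b = a[1:4]` → b = [75, 88, 32]
`c = a` → c = [6, 75, 88, 32, 74] (same object as a)
`a[2] = 12` → a = [6, 75, 12, 32, 74] (same object as c); c = [6, 75, 12, 32, 74] (same object as a)
`b.append(772)` → b = [75, 88, 32, 772]
`print(a)` → prints [6, 75, 12, 32, 74]
`print(b)` → prints [75, 88, 32, 772]
`print(c)` → prints [6, 75, 12, 32, 74]

Answer:
[6, 75, 12, 32, 74]
[75, 88, 32, 772]
[6, 75, 12, 32, 74]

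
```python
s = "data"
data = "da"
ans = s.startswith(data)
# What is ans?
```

Trace:
`s = "data"` → s = 'data'
`data = "da"` → data = 'da'
`ans = s.startswith(data)` → ans = True
So ans = True

Answer: True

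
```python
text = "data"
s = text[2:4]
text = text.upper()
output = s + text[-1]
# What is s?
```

Trace:
`text = "data"` → text = 'data'
`s = text[2:4]` → s = 'ta'
`text = text.upper()` → text = 'DATA'
`output = s + text[-1]` → output = 'taA'
So s = 'ta'

Answer: 'ta'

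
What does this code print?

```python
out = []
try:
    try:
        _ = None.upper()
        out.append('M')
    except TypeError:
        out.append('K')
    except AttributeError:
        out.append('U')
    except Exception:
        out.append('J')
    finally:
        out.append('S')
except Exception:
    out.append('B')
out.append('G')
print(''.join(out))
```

Execution trace: 'U' (inner except AttributeError) → 'S' (inner finally) → 'G' (after the try/except). Output: USG

Answer: USG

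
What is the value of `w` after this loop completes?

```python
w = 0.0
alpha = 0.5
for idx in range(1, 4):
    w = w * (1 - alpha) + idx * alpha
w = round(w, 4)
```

Moving average with lr=0.5
`w` takes the values: 0.0 → 0.5 → 1.25 → 2.125

Answer: 2.125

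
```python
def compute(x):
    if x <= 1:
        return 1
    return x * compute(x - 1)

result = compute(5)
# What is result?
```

compute(5) = 5 * 4 * 3 * 2 * 1 = 120

Answer: 120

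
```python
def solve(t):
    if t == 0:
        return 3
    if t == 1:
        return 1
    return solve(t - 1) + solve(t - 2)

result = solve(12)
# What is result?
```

Build up from base cases: solve(0)=3, solve(1)=1, solve(2)=4, solve(3)=5, solve(4)=9, solve(5)=14, solve(6)=23, ..., solve(12)=411

Answer: 411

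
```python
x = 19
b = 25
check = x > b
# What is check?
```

Trace:
`x = 19` → x = 19
`b = 25` → b = 25
`check = x > b` → check = False
So check = False

Answer: False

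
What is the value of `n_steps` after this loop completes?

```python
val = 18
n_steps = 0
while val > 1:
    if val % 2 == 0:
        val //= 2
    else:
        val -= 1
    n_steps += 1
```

Steps to reduce 18 to 1
`n_steps` takes the values: 0 → 1 → 2 → 3 → 4 → 5

Answer: 5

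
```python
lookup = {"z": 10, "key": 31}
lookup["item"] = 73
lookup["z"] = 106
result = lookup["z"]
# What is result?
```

Trace:
`lookup = {"z": 10, "key": 31}` → lookup = {'z': 10, 'key': 31}
`lookup["item"] = 73` → lookup = {'z': 10, 'key': 31, 'item': 73}
`lookup["z"] = 106` → lookup = {'z': 106, 'key': 31, 'item': 73}
`result = lookup["z"]` → result = 106
So result = 106

Answer: 106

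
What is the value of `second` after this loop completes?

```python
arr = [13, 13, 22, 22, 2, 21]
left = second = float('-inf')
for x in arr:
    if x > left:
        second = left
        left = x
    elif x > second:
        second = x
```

Second largest (with repeats) in [13, 13, 22, 22, 2, 21]
`second` takes the values: -inf → 13 → 22

Answer: 22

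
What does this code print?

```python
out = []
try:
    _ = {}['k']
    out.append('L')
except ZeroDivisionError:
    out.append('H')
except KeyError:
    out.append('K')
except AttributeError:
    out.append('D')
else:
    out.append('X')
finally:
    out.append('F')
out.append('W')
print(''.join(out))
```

Execution trace: 'K' (except KeyError) → 'F' (finally) → 'W' (after the try/except). Output: KFW

Answer: KFW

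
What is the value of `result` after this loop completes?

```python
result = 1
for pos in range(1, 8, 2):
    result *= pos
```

Product of 1, 3, 5, ... up to 7
`result` takes the values: 1 → 3 → 15 → 105

Answer: 105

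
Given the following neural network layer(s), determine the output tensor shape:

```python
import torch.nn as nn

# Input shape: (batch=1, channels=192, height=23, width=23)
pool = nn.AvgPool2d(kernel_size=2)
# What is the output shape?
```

Input: (1, 192, 23, 23) -> Output: (1, 192, 11, 11)

Answer: (1, 192, 11, 11)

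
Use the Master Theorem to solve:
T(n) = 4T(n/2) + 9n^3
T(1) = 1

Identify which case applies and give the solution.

a=4, b=2, f(n)=9n^3. log_2(4) = 2. Since c=3 > 2 and the regularity condition holds (4(n/2)^3 = (4/2^3)n^3 with 4/2^3 < 1), Case 3 applies: T(n) = Θ(f(n)) = O(n^3).

Answer: O(n^3) - Case 3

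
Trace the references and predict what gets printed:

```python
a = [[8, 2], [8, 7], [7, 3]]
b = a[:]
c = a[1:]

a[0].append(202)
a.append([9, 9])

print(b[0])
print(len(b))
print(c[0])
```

Key concept: slice with nested mutation.
Step by step:
`a = [[8, 2], [8, 7], [7, 3]]` → a = [[8, 2], [8, 7], [7, 3]]
`b = a[:]` → b = [[8, 2], [8, 7], [7, 3]]
`c = a[1:]` → c = [[8, 7], [7, 3]]
`a[0].append(202)` → a = [[8, 2, 202], [8, 7], [7, 3]]; b = [[8, 2, 202], [8, 7], [7, 3]]
`a.append([9, 9])` → a = [[8, 2, 202], [8, 7], [7, 3], [9, 9]]
`print(b[0])` → prints [8, 2, 202]
`print(len(b))` → prints 3
`print(c[0])` → prints [8, 7]

Answer:
[8, 2, 202]
3
[8, 7]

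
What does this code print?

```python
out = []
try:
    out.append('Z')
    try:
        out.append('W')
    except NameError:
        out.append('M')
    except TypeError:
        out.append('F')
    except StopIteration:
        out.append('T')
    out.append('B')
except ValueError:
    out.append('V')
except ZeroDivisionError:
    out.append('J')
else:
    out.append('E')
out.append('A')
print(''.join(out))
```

Execution trace: 'Z' (try body) → 'W' (inner try body, no exception) → 'B' (try body, no exception) → 'E' (else) → 'A' (after the try/except). Output: ZWBEA

Answer: ZWBEA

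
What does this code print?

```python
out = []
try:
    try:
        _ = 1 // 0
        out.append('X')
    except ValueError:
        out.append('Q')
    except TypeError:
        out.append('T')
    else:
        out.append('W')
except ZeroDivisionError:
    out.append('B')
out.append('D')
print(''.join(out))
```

Execution trace: 'B' (outer except ZeroDivisionError) → 'D' (after the try/except). Output: BD

Answer: BD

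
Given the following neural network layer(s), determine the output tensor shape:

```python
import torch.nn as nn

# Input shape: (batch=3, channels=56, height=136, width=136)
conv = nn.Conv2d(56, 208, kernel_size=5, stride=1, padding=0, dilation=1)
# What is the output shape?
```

Input: (3, 56, 136, 136) -> Output: (3, 208, 132, 132)

Answer: (3, 208, 132, 132)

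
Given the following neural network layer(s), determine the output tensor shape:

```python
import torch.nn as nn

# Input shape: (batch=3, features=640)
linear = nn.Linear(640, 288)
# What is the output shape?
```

Input: (3, 640) -> Output: (3, 288)

Answer: (3, 288)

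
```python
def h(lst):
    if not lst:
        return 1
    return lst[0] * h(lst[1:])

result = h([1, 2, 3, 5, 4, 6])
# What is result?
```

Product over [1, 2, 3, 5, 4, 6] = 1 * 2 * 3 * 5 * 4 * 6 = 720

Answer: 720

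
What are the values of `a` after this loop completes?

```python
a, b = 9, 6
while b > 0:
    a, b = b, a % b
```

GCD of 9 and 6
`a` takes the values: 9 → 6 → 3

Answer: 3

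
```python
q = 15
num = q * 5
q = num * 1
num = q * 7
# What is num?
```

Trace:
`q = 15` → q = 15
`num = q * 5` → num = 75
`q = num * 1` → q = 75
`num = q * 7` → num = 525
So num = 525

Answer: 525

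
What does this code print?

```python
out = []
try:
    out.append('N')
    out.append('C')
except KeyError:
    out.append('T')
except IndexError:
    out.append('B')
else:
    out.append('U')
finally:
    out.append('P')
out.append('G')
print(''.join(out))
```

Execution trace: 'N' (try body) → 'C' (try body, no exception) → 'U' (else) → 'P' (finally) → 'G' (after the try/except). Output: NCUPG

Answer: NCUPG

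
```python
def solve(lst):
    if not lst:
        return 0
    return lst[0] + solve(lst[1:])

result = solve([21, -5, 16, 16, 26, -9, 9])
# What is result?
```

21 + (-5) + 16 + 16 + 26 + (-9) + 9 + 0 = 74

Answer: 74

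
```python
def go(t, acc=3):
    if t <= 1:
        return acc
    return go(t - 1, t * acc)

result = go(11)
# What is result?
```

Accumulator trace (n, acc): (11, 3) -> (10, 33) -> (9, 330) -> (8, 2970) -> (7, 23760) -> (6, 166320) -> (5, 997920) -> (4, 4989600) -> (3, 19958400) -> (2, 59875200) -> (1, 119750400) -> return 119750400

Answer: 119750400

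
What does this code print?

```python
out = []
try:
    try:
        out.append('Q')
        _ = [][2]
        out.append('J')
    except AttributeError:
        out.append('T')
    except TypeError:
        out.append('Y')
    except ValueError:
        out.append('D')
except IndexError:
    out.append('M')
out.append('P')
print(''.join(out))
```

Execution trace: 'Q' (try body) → 'M' (outer except IndexError) → 'P' (after the try/except). Output: QMP

Answer: QMP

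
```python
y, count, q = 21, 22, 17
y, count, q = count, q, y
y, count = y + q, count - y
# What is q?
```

Trace:
`y, count, q = 21, 22, 17` → y = 21; count = 22; q = 17
`y, count, q = count, q, y` → y = 22; count = 17; q = 21
`y, count = y + q, count - y` → y = 43; count = -5
So q = 21

Answer: 21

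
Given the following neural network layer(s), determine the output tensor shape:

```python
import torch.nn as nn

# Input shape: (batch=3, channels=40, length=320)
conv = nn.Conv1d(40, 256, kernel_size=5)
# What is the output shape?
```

Input: (3, 40, 320) -> Output: (3, 256, 316)

Answer: (3, 256, 316)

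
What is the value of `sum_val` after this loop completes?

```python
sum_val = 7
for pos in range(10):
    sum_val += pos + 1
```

Start at 7, add 1 to 10 = 62
`sum_val` takes the values: 7 → 8 → 10 → 13 → 17 → 22 → 28 → 35 → 43 → 52 → 62

Answer: 62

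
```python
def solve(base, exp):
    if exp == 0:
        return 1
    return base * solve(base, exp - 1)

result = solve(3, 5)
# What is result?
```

solve(3, 5) = 3 * 3 * 3 * 3 * 3 = 243

Answer: 243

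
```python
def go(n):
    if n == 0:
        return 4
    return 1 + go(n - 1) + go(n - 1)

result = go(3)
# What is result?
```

go(n) = 1 + 2·go(n-1), go(0)=4. Closed form: (4+1)·2^3 - 1 = 39.

Answer: 39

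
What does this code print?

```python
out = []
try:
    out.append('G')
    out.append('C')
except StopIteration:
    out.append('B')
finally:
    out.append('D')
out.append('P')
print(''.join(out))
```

Execution trace: 'G' (try body) → 'C' (try body, no exception) → 'D' (finally) → 'P' (after the try/except). Output: GCDP

Answer: GCDP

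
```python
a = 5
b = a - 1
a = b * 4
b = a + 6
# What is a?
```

Trace:
`a = 5` → a = 5
`b = a - 1` → b = 4
`a = b * 4` → a = 16
`b = a + 6` → b = 22
So a = 16

Answer: 16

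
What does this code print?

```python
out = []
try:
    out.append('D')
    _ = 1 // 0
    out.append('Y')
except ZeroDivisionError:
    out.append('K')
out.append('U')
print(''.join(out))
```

Execution trace: 'D' (try body) → 'K' (except ZeroDivisionError) → 'U' (after the try/except). Output: DKU

Answer: DKU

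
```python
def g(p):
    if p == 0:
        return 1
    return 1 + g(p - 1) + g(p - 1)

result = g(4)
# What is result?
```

g(p) = 1 + 2·g(p-1), g(0)=1. Closed form: (1+1)·2^4 - 1 = 31.

Answer: 31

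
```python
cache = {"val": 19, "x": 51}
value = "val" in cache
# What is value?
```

Trace:
`cache = {"val": 19, "x": 51}` → cache = {'val': 19, 'x': 51}
`value = "val" in cache` → value = True
So value = True

Answer: True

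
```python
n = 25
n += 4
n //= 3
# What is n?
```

Trace:
`n = 25` → n = 25
`n += 4` → n = 29
`n //= 3` → n = 9
So n = 9

Answer: 9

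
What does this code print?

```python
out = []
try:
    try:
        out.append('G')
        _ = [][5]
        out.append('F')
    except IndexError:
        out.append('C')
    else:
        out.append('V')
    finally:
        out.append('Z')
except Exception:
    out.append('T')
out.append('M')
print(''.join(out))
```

Execution trace: 'G' (inner try body) → 'C' (inner except IndexError) → 'Z' (inner finally) → 'M' (after the try/except). Output: GCZM

Answer: GCZM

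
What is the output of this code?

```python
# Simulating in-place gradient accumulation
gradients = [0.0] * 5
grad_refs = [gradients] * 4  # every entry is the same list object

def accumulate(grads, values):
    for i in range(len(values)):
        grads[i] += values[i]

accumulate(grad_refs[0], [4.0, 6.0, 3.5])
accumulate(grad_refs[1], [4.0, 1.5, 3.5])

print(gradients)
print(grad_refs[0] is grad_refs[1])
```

Key concept: gradient accumulation aliasing.
Step by step:
`gradients = [0.0] * 5` → gradients = [0.0, 0.0, 0.0, 0.0, 0.0]
`grad_refs = [gradients] * 4` → grad_refs = [[0.0, 0.0, 0.0, 0.0, 0.0], [0.0, 0.0, 0.0, 0.0, 0.0], [0.0, 0.0, 0.0, 0.0, 0.0], [0.0, 0.0, 0.0, 0.0, 0.0]]
`accumulate(grad_refs[0], [4.0, 6.0, 3.5])` → gradients = [4.0, 6.0, 3.5, 0.0, 0.0]; grad_refs = [[4.0, 6.0, 3.5, 0.0, 0.0], [4.0, 6.0, 3.5, 0.0, 0.0], [4.0, 6.0, 3.5, 0.0, 0.0], [4.0, 6.0, 3.5, 0.0, 0.0]]
`accumulate(grad_refs[1], [4.0, 1.5, 3.5])` → gradients = [8.0, 7.5, 7.0, 0.0, 0.0]; grad_refs = [[8.0, 7.5, 7.0, 0.0, 0.0], [8.0, 7.5, 7.0, 0.0, 0.0], [8.0, 7.5, 7.0, 0.0, 0.0], [8.0, 7.5, 7.0, 0.0, 0.0]]
`print(gradients)` → prints [8.0, 7.5, 7.0, 0.0, 0.0]
`print(grad_refs[0] is grad_refs[1])` → prints True

Answer:
[8.0, 7.5, 7.0, 0.0, 0.0]
True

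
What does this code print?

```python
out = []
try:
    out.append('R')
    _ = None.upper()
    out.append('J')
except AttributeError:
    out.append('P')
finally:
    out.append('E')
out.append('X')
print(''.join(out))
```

Execution trace: 'R' (try body) → 'P' (except AttributeError) → 'E' (finally) → 'X' (after the try/except). Output: RPEX

Answer: RPEX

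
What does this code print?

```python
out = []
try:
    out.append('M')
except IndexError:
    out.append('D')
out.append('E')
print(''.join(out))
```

Execution trace: 'M' (try body, no exception) → 'E' (after the try/except). Output: ME

Answer: ME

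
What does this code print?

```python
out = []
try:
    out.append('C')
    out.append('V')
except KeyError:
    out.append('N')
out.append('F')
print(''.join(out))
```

Execution trace: 'C' (try body) → 'V' (try body, no exception) → 'F' (after the try/except). Output: CVF

Answer: CVF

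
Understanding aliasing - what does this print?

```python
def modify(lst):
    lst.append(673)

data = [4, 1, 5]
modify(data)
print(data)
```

Key concept: function modifies passed list.
Step by step:
`data = [4, 1, 5]` → data = [4, 1, 5]
`modify(data)` → data = [4, 1, 5, 673]
`print(data)` → prints [4, 1, 5, 673]

Answer: [4, 1, 5, 673]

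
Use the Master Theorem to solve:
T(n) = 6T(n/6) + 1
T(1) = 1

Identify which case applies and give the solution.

a=6, b=6, f(n)=1. log_6(6) = 1. Since c=0 < 1, Case 1 applies: T(n) = Θ(n^log_b(a)) = O(n).

Answer: O(n) - Case 1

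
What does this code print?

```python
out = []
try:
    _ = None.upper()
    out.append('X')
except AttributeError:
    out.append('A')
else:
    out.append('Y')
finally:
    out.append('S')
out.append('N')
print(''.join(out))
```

Execution trace: 'A' (except AttributeError) → 'S' (finally) → 'N' (after the try/except). Output: ASN

Answer: ASN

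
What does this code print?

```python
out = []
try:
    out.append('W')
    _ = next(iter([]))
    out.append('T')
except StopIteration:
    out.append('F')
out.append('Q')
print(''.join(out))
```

Execution trace: 'W' (try body) → 'F' (except StopIteration) → 'Q' (after the try/except). Output: WFQ

Answer: WFQ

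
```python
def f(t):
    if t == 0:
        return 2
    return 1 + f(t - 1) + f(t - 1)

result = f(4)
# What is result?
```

f(t) = 1 + 2·f(t-1), f(0)=2. Closed form: (2+1)·2^4 - 1 = 47.

Answer: 47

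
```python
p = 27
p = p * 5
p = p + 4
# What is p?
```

Trace:
`p = 27` → p = 27
`p = p * 5` → p = 135
`p = p + 4` → p = 139
So p = 139

Answer: 139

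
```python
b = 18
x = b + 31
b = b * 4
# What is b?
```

Trace:
`b = 18` → b = 18
`x = b + 31` → x = 49
`b = b * 4` → b = 72
So b = 72

Answer: 72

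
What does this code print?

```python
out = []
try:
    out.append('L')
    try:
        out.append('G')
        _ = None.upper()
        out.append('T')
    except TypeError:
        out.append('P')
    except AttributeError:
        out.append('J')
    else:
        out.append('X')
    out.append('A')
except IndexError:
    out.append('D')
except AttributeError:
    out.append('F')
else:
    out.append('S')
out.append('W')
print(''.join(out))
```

Execution trace: 'L' (try body) → 'G' (inner try body) → 'J' (inner except AttributeError) → 'A' (try body, no exception) → 'S' (else) → 'W' (after the try/except). Output: LGJASW

Answer: LGJASW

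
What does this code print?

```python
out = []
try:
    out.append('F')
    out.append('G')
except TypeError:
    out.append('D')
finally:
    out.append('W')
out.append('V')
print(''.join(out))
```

Execution trace: 'F' (try body) → 'G' (try body, no exception) → 'W' (finally) → 'V' (after the try/except). Output: FGWV

Answer: FGWV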